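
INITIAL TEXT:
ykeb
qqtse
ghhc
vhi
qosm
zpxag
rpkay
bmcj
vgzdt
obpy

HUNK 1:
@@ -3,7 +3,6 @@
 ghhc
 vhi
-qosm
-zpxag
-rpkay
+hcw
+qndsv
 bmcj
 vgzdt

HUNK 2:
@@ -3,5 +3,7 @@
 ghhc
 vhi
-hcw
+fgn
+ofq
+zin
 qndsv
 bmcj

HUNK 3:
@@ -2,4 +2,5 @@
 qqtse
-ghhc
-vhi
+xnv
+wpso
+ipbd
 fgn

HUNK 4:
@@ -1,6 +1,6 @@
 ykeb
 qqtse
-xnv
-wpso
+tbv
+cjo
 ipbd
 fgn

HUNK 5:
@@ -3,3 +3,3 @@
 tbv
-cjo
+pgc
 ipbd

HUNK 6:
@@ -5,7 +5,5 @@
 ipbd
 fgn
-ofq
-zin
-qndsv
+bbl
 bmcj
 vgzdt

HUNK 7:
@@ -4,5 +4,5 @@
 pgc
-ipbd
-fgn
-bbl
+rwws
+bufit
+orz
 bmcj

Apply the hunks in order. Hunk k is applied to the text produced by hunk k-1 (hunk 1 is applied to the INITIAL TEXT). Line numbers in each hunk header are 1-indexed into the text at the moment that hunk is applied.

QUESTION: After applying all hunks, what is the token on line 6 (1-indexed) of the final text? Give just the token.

Answer: bufit

Derivation:
Hunk 1: at line 3 remove [qosm,zpxag,rpkay] add [hcw,qndsv] -> 9 lines: ykeb qqtse ghhc vhi hcw qndsv bmcj vgzdt obpy
Hunk 2: at line 3 remove [hcw] add [fgn,ofq,zin] -> 11 lines: ykeb qqtse ghhc vhi fgn ofq zin qndsv bmcj vgzdt obpy
Hunk 3: at line 2 remove [ghhc,vhi] add [xnv,wpso,ipbd] -> 12 lines: ykeb qqtse xnv wpso ipbd fgn ofq zin qndsv bmcj vgzdt obpy
Hunk 4: at line 1 remove [xnv,wpso] add [tbv,cjo] -> 12 lines: ykeb qqtse tbv cjo ipbd fgn ofq zin qndsv bmcj vgzdt obpy
Hunk 5: at line 3 remove [cjo] add [pgc] -> 12 lines: ykeb qqtse tbv pgc ipbd fgn ofq zin qndsv bmcj vgzdt obpy
Hunk 6: at line 5 remove [ofq,zin,qndsv] add [bbl] -> 10 lines: ykeb qqtse tbv pgc ipbd fgn bbl bmcj vgzdt obpy
Hunk 7: at line 4 remove [ipbd,fgn,bbl] add [rwws,bufit,orz] -> 10 lines: ykeb qqtse tbv pgc rwws bufit orz bmcj vgzdt obpy
Final line 6: bufit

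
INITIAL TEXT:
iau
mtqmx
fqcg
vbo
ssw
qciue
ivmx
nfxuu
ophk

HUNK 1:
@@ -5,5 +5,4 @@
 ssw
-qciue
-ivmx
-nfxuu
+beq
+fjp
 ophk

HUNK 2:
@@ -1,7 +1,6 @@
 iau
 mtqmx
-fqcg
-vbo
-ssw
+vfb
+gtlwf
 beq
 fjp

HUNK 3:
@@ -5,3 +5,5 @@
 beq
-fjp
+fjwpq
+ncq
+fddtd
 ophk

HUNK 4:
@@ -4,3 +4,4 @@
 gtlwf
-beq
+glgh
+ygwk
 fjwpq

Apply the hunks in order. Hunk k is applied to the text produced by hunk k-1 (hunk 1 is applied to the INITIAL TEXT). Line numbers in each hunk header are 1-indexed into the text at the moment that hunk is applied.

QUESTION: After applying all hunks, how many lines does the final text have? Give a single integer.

Answer: 10

Derivation:
Hunk 1: at line 5 remove [qciue,ivmx,nfxuu] add [beq,fjp] -> 8 lines: iau mtqmx fqcg vbo ssw beq fjp ophk
Hunk 2: at line 1 remove [fqcg,vbo,ssw] add [vfb,gtlwf] -> 7 lines: iau mtqmx vfb gtlwf beq fjp ophk
Hunk 3: at line 5 remove [fjp] add [fjwpq,ncq,fddtd] -> 9 lines: iau mtqmx vfb gtlwf beq fjwpq ncq fddtd ophk
Hunk 4: at line 4 remove [beq] add [glgh,ygwk] -> 10 lines: iau mtqmx vfb gtlwf glgh ygwk fjwpq ncq fddtd ophk
Final line count: 10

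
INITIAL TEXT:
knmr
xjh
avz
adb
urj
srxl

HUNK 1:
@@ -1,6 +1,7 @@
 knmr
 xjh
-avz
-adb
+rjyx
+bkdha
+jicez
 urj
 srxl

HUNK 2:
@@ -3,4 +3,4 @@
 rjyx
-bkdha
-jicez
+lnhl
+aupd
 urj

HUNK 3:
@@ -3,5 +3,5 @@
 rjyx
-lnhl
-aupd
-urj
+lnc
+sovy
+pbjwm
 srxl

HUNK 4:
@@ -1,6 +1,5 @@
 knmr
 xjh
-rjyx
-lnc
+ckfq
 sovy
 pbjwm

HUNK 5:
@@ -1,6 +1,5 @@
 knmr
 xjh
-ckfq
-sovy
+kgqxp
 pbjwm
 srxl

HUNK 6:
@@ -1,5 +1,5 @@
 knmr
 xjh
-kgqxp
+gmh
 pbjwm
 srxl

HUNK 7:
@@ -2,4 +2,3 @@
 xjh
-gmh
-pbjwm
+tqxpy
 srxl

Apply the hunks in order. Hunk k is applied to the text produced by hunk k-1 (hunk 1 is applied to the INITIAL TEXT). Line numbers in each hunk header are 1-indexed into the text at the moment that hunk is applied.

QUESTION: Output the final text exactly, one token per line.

Hunk 1: at line 1 remove [avz,adb] add [rjyx,bkdha,jicez] -> 7 lines: knmr xjh rjyx bkdha jicez urj srxl
Hunk 2: at line 3 remove [bkdha,jicez] add [lnhl,aupd] -> 7 lines: knmr xjh rjyx lnhl aupd urj srxl
Hunk 3: at line 3 remove [lnhl,aupd,urj] add [lnc,sovy,pbjwm] -> 7 lines: knmr xjh rjyx lnc sovy pbjwm srxl
Hunk 4: at line 1 remove [rjyx,lnc] add [ckfq] -> 6 lines: knmr xjh ckfq sovy pbjwm srxl
Hunk 5: at line 1 remove [ckfq,sovy] add [kgqxp] -> 5 lines: knmr xjh kgqxp pbjwm srxl
Hunk 6: at line 1 remove [kgqxp] add [gmh] -> 5 lines: knmr xjh gmh pbjwm srxl
Hunk 7: at line 2 remove [gmh,pbjwm] add [tqxpy] -> 4 lines: knmr xjh tqxpy srxl

Answer: knmr
xjh
tqxpy
srxl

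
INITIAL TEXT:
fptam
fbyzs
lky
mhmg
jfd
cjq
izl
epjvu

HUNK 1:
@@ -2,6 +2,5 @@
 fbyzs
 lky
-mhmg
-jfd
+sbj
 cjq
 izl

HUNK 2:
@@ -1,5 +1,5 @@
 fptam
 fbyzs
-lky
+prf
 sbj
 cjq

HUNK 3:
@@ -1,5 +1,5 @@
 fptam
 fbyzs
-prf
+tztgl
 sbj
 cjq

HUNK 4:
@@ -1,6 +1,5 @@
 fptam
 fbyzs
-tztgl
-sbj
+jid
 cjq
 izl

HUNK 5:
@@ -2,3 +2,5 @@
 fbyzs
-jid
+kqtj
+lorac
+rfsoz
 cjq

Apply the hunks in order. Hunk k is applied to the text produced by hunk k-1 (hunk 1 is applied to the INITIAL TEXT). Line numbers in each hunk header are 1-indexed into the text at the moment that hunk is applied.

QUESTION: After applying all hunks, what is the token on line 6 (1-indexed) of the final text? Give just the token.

Answer: cjq

Derivation:
Hunk 1: at line 2 remove [mhmg,jfd] add [sbj] -> 7 lines: fptam fbyzs lky sbj cjq izl epjvu
Hunk 2: at line 1 remove [lky] add [prf] -> 7 lines: fptam fbyzs prf sbj cjq izl epjvu
Hunk 3: at line 1 remove [prf] add [tztgl] -> 7 lines: fptam fbyzs tztgl sbj cjq izl epjvu
Hunk 4: at line 1 remove [tztgl,sbj] add [jid] -> 6 lines: fptam fbyzs jid cjq izl epjvu
Hunk 5: at line 2 remove [jid] add [kqtj,lorac,rfsoz] -> 8 lines: fptam fbyzs kqtj lorac rfsoz cjq izl epjvu
Final line 6: cjq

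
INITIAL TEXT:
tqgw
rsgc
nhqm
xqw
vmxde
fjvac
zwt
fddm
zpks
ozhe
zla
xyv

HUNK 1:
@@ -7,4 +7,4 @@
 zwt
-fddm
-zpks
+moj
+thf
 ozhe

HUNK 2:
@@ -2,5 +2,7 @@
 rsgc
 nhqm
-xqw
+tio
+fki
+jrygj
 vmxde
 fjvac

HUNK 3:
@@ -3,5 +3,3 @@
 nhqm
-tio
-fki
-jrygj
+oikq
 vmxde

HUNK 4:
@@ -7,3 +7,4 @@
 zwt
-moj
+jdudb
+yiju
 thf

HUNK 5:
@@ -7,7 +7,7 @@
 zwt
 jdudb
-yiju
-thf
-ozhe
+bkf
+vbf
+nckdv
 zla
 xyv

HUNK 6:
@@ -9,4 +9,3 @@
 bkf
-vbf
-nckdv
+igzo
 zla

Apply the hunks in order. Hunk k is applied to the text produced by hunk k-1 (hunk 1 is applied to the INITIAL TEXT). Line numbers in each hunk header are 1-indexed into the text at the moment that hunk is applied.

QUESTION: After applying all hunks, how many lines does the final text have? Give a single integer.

Hunk 1: at line 7 remove [fddm,zpks] add [moj,thf] -> 12 lines: tqgw rsgc nhqm xqw vmxde fjvac zwt moj thf ozhe zla xyv
Hunk 2: at line 2 remove [xqw] add [tio,fki,jrygj] -> 14 lines: tqgw rsgc nhqm tio fki jrygj vmxde fjvac zwt moj thf ozhe zla xyv
Hunk 3: at line 3 remove [tio,fki,jrygj] add [oikq] -> 12 lines: tqgw rsgc nhqm oikq vmxde fjvac zwt moj thf ozhe zla xyv
Hunk 4: at line 7 remove [moj] add [jdudb,yiju] -> 13 lines: tqgw rsgc nhqm oikq vmxde fjvac zwt jdudb yiju thf ozhe zla xyv
Hunk 5: at line 7 remove [yiju,thf,ozhe] add [bkf,vbf,nckdv] -> 13 lines: tqgw rsgc nhqm oikq vmxde fjvac zwt jdudb bkf vbf nckdv zla xyv
Hunk 6: at line 9 remove [vbf,nckdv] add [igzo] -> 12 lines: tqgw rsgc nhqm oikq vmxde fjvac zwt jdudb bkf igzo zla xyv
Final line count: 12

Answer: 12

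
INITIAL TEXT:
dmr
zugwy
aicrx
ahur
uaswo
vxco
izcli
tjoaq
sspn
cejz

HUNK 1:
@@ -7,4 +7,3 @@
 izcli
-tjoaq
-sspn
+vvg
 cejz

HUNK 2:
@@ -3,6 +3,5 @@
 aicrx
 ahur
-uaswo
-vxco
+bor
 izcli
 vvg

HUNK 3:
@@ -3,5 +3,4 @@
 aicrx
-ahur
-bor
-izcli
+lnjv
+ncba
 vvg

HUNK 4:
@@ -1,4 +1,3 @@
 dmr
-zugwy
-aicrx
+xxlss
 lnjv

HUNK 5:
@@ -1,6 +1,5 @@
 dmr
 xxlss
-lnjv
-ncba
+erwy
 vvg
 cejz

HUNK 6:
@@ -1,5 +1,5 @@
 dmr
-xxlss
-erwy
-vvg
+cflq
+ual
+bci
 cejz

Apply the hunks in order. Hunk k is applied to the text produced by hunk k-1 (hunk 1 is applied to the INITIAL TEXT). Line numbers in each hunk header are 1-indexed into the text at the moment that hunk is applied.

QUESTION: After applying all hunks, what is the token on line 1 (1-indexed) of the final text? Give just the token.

Answer: dmr

Derivation:
Hunk 1: at line 7 remove [tjoaq,sspn] add [vvg] -> 9 lines: dmr zugwy aicrx ahur uaswo vxco izcli vvg cejz
Hunk 2: at line 3 remove [uaswo,vxco] add [bor] -> 8 lines: dmr zugwy aicrx ahur bor izcli vvg cejz
Hunk 3: at line 3 remove [ahur,bor,izcli] add [lnjv,ncba] -> 7 lines: dmr zugwy aicrx lnjv ncba vvg cejz
Hunk 4: at line 1 remove [zugwy,aicrx] add [xxlss] -> 6 lines: dmr xxlss lnjv ncba vvg cejz
Hunk 5: at line 1 remove [lnjv,ncba] add [erwy] -> 5 lines: dmr xxlss erwy vvg cejz
Hunk 6: at line 1 remove [xxlss,erwy,vvg] add [cflq,ual,bci] -> 5 lines: dmr cflq ual bci cejz
Final line 1: dmr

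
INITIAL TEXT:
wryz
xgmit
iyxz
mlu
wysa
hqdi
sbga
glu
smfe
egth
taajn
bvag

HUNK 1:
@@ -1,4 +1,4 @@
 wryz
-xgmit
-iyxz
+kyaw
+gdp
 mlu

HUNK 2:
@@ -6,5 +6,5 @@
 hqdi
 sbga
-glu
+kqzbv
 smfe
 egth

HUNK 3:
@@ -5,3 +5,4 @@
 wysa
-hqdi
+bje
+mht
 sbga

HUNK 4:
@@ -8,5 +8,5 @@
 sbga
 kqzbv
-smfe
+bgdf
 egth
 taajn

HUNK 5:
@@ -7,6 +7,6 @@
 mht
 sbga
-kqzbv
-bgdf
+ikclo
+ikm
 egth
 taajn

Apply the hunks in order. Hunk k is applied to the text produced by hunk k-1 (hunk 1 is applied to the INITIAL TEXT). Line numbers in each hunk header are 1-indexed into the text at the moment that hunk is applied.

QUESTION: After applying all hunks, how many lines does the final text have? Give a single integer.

Hunk 1: at line 1 remove [xgmit,iyxz] add [kyaw,gdp] -> 12 lines: wryz kyaw gdp mlu wysa hqdi sbga glu smfe egth taajn bvag
Hunk 2: at line 6 remove [glu] add [kqzbv] -> 12 lines: wryz kyaw gdp mlu wysa hqdi sbga kqzbv smfe egth taajn bvag
Hunk 3: at line 5 remove [hqdi] add [bje,mht] -> 13 lines: wryz kyaw gdp mlu wysa bje mht sbga kqzbv smfe egth taajn bvag
Hunk 4: at line 8 remove [smfe] add [bgdf] -> 13 lines: wryz kyaw gdp mlu wysa bje mht sbga kqzbv bgdf egth taajn bvag
Hunk 5: at line 7 remove [kqzbv,bgdf] add [ikclo,ikm] -> 13 lines: wryz kyaw gdp mlu wysa bje mht sbga ikclo ikm egth taajn bvag
Final line count: 13

Answer: 13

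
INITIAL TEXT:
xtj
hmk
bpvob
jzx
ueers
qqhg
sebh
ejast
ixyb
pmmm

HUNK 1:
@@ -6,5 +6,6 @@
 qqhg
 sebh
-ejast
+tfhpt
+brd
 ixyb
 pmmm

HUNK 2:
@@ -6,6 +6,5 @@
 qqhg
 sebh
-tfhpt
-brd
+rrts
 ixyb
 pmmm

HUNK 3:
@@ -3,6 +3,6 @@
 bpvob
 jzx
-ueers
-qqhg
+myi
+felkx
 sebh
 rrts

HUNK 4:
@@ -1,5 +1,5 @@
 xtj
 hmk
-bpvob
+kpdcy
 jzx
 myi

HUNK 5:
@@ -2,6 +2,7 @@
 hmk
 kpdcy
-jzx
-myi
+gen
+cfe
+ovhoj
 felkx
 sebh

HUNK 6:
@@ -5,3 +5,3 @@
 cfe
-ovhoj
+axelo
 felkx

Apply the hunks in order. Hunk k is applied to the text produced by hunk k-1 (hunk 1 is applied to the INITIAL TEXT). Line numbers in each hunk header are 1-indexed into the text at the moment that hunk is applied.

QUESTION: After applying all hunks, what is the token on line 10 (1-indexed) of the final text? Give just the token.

Hunk 1: at line 6 remove [ejast] add [tfhpt,brd] -> 11 lines: xtj hmk bpvob jzx ueers qqhg sebh tfhpt brd ixyb pmmm
Hunk 2: at line 6 remove [tfhpt,brd] add [rrts] -> 10 lines: xtj hmk bpvob jzx ueers qqhg sebh rrts ixyb pmmm
Hunk 3: at line 3 remove [ueers,qqhg] add [myi,felkx] -> 10 lines: xtj hmk bpvob jzx myi felkx sebh rrts ixyb pmmm
Hunk 4: at line 1 remove [bpvob] add [kpdcy] -> 10 lines: xtj hmk kpdcy jzx myi felkx sebh rrts ixyb pmmm
Hunk 5: at line 2 remove [jzx,myi] add [gen,cfe,ovhoj] -> 11 lines: xtj hmk kpdcy gen cfe ovhoj felkx sebh rrts ixyb pmmm
Hunk 6: at line 5 remove [ovhoj] add [axelo] -> 11 lines: xtj hmk kpdcy gen cfe axelo felkx sebh rrts ixyb pmmm
Final line 10: ixyb

Answer: ixyb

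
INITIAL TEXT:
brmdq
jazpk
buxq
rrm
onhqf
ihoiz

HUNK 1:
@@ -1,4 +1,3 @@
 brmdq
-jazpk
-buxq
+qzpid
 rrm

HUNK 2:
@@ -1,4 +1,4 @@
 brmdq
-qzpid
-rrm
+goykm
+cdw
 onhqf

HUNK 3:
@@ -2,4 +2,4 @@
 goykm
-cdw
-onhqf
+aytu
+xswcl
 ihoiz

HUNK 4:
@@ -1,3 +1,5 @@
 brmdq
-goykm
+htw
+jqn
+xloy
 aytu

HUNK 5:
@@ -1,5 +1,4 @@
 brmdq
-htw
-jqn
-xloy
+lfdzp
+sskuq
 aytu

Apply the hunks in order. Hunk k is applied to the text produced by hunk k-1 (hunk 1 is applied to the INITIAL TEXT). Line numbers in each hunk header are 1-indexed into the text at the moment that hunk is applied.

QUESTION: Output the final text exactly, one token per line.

Hunk 1: at line 1 remove [jazpk,buxq] add [qzpid] -> 5 lines: brmdq qzpid rrm onhqf ihoiz
Hunk 2: at line 1 remove [qzpid,rrm] add [goykm,cdw] -> 5 lines: brmdq goykm cdw onhqf ihoiz
Hunk 3: at line 2 remove [cdw,onhqf] add [aytu,xswcl] -> 5 lines: brmdq goykm aytu xswcl ihoiz
Hunk 4: at line 1 remove [goykm] add [htw,jqn,xloy] -> 7 lines: brmdq htw jqn xloy aytu xswcl ihoiz
Hunk 5: at line 1 remove [htw,jqn,xloy] add [lfdzp,sskuq] -> 6 lines: brmdq lfdzp sskuq aytu xswcl ihoiz

Answer: brmdq
lfdzp
sskuq
aytu
xswcl
ihoiz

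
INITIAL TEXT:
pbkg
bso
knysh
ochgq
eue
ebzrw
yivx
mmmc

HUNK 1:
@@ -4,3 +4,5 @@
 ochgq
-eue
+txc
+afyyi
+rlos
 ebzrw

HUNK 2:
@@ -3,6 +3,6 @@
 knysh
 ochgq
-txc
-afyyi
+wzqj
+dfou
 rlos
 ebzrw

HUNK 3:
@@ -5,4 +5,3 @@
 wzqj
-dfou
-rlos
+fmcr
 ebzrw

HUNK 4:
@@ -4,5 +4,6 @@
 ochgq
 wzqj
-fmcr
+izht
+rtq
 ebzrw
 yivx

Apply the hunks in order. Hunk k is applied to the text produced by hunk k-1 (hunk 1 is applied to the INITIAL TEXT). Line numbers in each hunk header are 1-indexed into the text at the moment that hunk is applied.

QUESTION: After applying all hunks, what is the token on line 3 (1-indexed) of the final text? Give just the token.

Answer: knysh

Derivation:
Hunk 1: at line 4 remove [eue] add [txc,afyyi,rlos] -> 10 lines: pbkg bso knysh ochgq txc afyyi rlos ebzrw yivx mmmc
Hunk 2: at line 3 remove [txc,afyyi] add [wzqj,dfou] -> 10 lines: pbkg bso knysh ochgq wzqj dfou rlos ebzrw yivx mmmc
Hunk 3: at line 5 remove [dfou,rlos] add [fmcr] -> 9 lines: pbkg bso knysh ochgq wzqj fmcr ebzrw yivx mmmc
Hunk 4: at line 4 remove [fmcr] add [izht,rtq] -> 10 lines: pbkg bso knysh ochgq wzqj izht rtq ebzrw yivx mmmc
Final line 3: knysh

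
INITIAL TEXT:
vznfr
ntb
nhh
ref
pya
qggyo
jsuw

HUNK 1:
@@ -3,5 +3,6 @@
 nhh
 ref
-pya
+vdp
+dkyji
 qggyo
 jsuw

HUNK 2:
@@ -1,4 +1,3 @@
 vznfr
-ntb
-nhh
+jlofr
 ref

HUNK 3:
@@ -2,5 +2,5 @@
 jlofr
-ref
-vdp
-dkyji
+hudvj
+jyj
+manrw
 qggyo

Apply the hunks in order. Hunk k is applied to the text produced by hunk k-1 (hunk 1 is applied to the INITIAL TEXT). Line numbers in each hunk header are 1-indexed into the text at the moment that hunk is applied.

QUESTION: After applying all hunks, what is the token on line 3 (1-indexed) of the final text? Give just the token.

Answer: hudvj

Derivation:
Hunk 1: at line 3 remove [pya] add [vdp,dkyji] -> 8 lines: vznfr ntb nhh ref vdp dkyji qggyo jsuw
Hunk 2: at line 1 remove [ntb,nhh] add [jlofr] -> 7 lines: vznfr jlofr ref vdp dkyji qggyo jsuw
Hunk 3: at line 2 remove [ref,vdp,dkyji] add [hudvj,jyj,manrw] -> 7 lines: vznfr jlofr hudvj jyj manrw qggyo jsuw
Final line 3: hudvj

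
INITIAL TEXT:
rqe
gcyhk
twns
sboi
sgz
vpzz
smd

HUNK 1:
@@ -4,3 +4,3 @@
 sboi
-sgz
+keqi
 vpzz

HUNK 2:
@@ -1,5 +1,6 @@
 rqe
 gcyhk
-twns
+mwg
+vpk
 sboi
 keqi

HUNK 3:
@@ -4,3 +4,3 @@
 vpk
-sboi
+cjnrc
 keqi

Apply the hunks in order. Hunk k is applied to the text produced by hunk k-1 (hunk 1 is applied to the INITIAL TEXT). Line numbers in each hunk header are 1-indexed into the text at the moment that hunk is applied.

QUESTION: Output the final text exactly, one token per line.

Hunk 1: at line 4 remove [sgz] add [keqi] -> 7 lines: rqe gcyhk twns sboi keqi vpzz smd
Hunk 2: at line 1 remove [twns] add [mwg,vpk] -> 8 lines: rqe gcyhk mwg vpk sboi keqi vpzz smd
Hunk 3: at line 4 remove [sboi] add [cjnrc] -> 8 lines: rqe gcyhk mwg vpk cjnrc keqi vpzz smd

Answer: rqe
gcyhk
mwg
vpk
cjnrc
keqi
vpzz
smd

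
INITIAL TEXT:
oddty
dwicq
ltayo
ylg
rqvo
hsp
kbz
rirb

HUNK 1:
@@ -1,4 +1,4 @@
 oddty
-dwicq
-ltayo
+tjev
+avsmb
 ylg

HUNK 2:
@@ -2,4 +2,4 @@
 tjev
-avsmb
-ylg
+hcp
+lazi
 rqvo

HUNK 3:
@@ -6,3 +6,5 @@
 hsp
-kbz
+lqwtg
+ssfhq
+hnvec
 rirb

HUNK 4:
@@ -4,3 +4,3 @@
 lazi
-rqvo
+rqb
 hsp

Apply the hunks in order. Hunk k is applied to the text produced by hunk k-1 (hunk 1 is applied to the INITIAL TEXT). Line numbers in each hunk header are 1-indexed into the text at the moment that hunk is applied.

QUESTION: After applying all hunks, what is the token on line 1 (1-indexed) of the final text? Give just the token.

Hunk 1: at line 1 remove [dwicq,ltayo] add [tjev,avsmb] -> 8 lines: oddty tjev avsmb ylg rqvo hsp kbz rirb
Hunk 2: at line 2 remove [avsmb,ylg] add [hcp,lazi] -> 8 lines: oddty tjev hcp lazi rqvo hsp kbz rirb
Hunk 3: at line 6 remove [kbz] add [lqwtg,ssfhq,hnvec] -> 10 lines: oddty tjev hcp lazi rqvo hsp lqwtg ssfhq hnvec rirb
Hunk 4: at line 4 remove [rqvo] add [rqb] -> 10 lines: oddty tjev hcp lazi rqb hsp lqwtg ssfhq hnvec rirb
Final line 1: oddty

Answer: oddty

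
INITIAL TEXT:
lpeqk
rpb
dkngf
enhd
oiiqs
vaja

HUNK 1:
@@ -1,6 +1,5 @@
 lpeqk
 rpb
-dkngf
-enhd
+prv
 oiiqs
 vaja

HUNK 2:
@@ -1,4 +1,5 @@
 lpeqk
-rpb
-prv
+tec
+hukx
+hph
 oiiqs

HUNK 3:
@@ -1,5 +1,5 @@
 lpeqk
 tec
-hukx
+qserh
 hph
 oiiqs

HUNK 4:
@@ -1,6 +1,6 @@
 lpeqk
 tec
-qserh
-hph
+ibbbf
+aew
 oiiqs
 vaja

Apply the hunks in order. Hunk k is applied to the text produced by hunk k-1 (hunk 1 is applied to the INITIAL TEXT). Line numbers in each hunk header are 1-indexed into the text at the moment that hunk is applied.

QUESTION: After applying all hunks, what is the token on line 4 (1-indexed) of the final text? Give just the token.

Hunk 1: at line 1 remove [dkngf,enhd] add [prv] -> 5 lines: lpeqk rpb prv oiiqs vaja
Hunk 2: at line 1 remove [rpb,prv] add [tec,hukx,hph] -> 6 lines: lpeqk tec hukx hph oiiqs vaja
Hunk 3: at line 1 remove [hukx] add [qserh] -> 6 lines: lpeqk tec qserh hph oiiqs vaja
Hunk 4: at line 1 remove [qserh,hph] add [ibbbf,aew] -> 6 lines: lpeqk tec ibbbf aew oiiqs vaja
Final line 4: aew

Answer: aew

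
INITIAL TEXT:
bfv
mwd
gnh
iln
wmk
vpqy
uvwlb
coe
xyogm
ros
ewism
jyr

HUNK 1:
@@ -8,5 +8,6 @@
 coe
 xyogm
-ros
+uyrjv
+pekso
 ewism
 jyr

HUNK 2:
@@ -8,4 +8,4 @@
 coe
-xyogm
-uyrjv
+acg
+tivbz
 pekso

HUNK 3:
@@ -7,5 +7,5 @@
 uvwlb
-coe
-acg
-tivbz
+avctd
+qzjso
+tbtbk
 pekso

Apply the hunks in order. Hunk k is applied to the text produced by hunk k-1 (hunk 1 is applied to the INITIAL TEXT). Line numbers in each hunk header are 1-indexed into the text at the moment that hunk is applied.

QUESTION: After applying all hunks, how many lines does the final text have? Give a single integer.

Hunk 1: at line 8 remove [ros] add [uyrjv,pekso] -> 13 lines: bfv mwd gnh iln wmk vpqy uvwlb coe xyogm uyrjv pekso ewism jyr
Hunk 2: at line 8 remove [xyogm,uyrjv] add [acg,tivbz] -> 13 lines: bfv mwd gnh iln wmk vpqy uvwlb coe acg tivbz pekso ewism jyr
Hunk 3: at line 7 remove [coe,acg,tivbz] add [avctd,qzjso,tbtbk] -> 13 lines: bfv mwd gnh iln wmk vpqy uvwlb avctd qzjso tbtbk pekso ewism jyr
Final line count: 13

Answer: 13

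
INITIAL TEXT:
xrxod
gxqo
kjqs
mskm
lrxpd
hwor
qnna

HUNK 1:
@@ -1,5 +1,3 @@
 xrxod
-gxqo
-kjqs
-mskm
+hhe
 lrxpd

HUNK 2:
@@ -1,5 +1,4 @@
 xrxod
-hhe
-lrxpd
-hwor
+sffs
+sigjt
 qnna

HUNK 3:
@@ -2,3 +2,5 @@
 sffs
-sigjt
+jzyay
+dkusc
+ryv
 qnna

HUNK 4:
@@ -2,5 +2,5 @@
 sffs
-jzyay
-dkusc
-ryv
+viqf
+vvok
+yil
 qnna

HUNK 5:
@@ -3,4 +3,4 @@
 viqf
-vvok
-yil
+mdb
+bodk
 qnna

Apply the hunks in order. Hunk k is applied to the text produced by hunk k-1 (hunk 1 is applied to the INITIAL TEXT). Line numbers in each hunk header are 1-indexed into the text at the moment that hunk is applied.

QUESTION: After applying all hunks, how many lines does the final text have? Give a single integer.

Answer: 6

Derivation:
Hunk 1: at line 1 remove [gxqo,kjqs,mskm] add [hhe] -> 5 lines: xrxod hhe lrxpd hwor qnna
Hunk 2: at line 1 remove [hhe,lrxpd,hwor] add [sffs,sigjt] -> 4 lines: xrxod sffs sigjt qnna
Hunk 3: at line 2 remove [sigjt] add [jzyay,dkusc,ryv] -> 6 lines: xrxod sffs jzyay dkusc ryv qnna
Hunk 4: at line 2 remove [jzyay,dkusc,ryv] add [viqf,vvok,yil] -> 6 lines: xrxod sffs viqf vvok yil qnna
Hunk 5: at line 3 remove [vvok,yil] add [mdb,bodk] -> 6 lines: xrxod sffs viqf mdb bodk qnna
Final line count: 6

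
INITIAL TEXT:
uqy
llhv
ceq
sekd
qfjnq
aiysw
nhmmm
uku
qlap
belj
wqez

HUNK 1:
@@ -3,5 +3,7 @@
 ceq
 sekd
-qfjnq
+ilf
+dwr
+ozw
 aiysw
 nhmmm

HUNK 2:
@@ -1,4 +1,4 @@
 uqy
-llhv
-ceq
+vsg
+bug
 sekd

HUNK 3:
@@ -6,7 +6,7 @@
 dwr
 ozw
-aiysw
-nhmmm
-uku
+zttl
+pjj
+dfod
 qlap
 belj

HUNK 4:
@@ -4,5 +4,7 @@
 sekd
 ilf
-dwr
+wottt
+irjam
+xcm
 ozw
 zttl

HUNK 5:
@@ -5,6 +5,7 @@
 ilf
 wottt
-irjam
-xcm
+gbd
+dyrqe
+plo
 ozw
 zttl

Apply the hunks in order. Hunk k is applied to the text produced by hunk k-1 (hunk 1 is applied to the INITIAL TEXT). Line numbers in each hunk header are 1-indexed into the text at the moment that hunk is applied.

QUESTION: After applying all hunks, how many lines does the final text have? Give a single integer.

Answer: 16

Derivation:
Hunk 1: at line 3 remove [qfjnq] add [ilf,dwr,ozw] -> 13 lines: uqy llhv ceq sekd ilf dwr ozw aiysw nhmmm uku qlap belj wqez
Hunk 2: at line 1 remove [llhv,ceq] add [vsg,bug] -> 13 lines: uqy vsg bug sekd ilf dwr ozw aiysw nhmmm uku qlap belj wqez
Hunk 3: at line 6 remove [aiysw,nhmmm,uku] add [zttl,pjj,dfod] -> 13 lines: uqy vsg bug sekd ilf dwr ozw zttl pjj dfod qlap belj wqez
Hunk 4: at line 4 remove [dwr] add [wottt,irjam,xcm] -> 15 lines: uqy vsg bug sekd ilf wottt irjam xcm ozw zttl pjj dfod qlap belj wqez
Hunk 5: at line 5 remove [irjam,xcm] add [gbd,dyrqe,plo] -> 16 lines: uqy vsg bug sekd ilf wottt gbd dyrqe plo ozw zttl pjj dfod qlap belj wqez
Final line count: 16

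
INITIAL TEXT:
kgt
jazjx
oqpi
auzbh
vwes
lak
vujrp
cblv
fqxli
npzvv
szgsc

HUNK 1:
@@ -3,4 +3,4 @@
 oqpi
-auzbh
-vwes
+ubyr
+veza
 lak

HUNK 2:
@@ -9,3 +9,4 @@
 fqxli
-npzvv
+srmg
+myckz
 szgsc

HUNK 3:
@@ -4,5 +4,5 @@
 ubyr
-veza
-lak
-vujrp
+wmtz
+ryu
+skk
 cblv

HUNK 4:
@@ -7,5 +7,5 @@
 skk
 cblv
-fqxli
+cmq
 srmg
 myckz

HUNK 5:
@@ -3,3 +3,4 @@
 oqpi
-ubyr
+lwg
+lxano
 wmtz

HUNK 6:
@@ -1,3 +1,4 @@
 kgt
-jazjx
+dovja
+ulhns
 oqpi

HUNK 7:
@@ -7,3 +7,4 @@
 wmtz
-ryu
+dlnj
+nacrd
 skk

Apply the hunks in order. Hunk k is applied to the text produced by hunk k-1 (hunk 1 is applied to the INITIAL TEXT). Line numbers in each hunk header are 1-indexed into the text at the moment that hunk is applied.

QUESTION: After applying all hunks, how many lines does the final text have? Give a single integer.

Answer: 15

Derivation:
Hunk 1: at line 3 remove [auzbh,vwes] add [ubyr,veza] -> 11 lines: kgt jazjx oqpi ubyr veza lak vujrp cblv fqxli npzvv szgsc
Hunk 2: at line 9 remove [npzvv] add [srmg,myckz] -> 12 lines: kgt jazjx oqpi ubyr veza lak vujrp cblv fqxli srmg myckz szgsc
Hunk 3: at line 4 remove [veza,lak,vujrp] add [wmtz,ryu,skk] -> 12 lines: kgt jazjx oqpi ubyr wmtz ryu skk cblv fqxli srmg myckz szgsc
Hunk 4: at line 7 remove [fqxli] add [cmq] -> 12 lines: kgt jazjx oqpi ubyr wmtz ryu skk cblv cmq srmg myckz szgsc
Hunk 5: at line 3 remove [ubyr] add [lwg,lxano] -> 13 lines: kgt jazjx oqpi lwg lxano wmtz ryu skk cblv cmq srmg myckz szgsc
Hunk 6: at line 1 remove [jazjx] add [dovja,ulhns] -> 14 lines: kgt dovja ulhns oqpi lwg lxano wmtz ryu skk cblv cmq srmg myckz szgsc
Hunk 7: at line 7 remove [ryu] add [dlnj,nacrd] -> 15 lines: kgt dovja ulhns oqpi lwg lxano wmtz dlnj nacrd skk cblv cmq srmg myckz szgsc
Final line count: 15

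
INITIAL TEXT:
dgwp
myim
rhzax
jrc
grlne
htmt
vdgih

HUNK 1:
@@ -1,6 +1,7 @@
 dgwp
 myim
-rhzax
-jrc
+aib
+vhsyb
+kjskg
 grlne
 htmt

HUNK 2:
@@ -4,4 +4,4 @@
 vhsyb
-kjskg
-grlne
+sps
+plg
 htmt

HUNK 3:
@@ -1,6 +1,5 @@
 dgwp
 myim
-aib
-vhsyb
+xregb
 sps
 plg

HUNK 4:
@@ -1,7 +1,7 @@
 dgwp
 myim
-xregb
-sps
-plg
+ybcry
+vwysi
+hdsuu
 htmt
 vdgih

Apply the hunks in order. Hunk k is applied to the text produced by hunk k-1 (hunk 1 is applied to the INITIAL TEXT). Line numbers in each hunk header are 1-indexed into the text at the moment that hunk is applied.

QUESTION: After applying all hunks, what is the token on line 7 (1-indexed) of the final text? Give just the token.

Hunk 1: at line 1 remove [rhzax,jrc] add [aib,vhsyb,kjskg] -> 8 lines: dgwp myim aib vhsyb kjskg grlne htmt vdgih
Hunk 2: at line 4 remove [kjskg,grlne] add [sps,plg] -> 8 lines: dgwp myim aib vhsyb sps plg htmt vdgih
Hunk 3: at line 1 remove [aib,vhsyb] add [xregb] -> 7 lines: dgwp myim xregb sps plg htmt vdgih
Hunk 4: at line 1 remove [xregb,sps,plg] add [ybcry,vwysi,hdsuu] -> 7 lines: dgwp myim ybcry vwysi hdsuu htmt vdgih
Final line 7: vdgih

Answer: vdgih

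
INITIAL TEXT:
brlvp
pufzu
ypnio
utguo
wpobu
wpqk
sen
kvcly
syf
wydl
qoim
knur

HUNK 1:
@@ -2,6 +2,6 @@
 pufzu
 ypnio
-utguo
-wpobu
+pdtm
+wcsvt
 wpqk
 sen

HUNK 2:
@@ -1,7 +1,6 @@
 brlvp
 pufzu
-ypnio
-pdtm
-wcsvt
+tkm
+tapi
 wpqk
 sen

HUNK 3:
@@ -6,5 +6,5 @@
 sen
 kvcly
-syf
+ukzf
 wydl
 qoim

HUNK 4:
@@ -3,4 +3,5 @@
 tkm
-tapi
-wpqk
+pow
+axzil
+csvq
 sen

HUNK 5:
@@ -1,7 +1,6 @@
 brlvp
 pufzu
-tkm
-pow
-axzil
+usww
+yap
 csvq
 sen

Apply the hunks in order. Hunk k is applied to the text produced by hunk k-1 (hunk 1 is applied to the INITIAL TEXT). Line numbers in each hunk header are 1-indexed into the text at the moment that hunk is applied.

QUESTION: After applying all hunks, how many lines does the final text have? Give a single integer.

Hunk 1: at line 2 remove [utguo,wpobu] add [pdtm,wcsvt] -> 12 lines: brlvp pufzu ypnio pdtm wcsvt wpqk sen kvcly syf wydl qoim knur
Hunk 2: at line 1 remove [ypnio,pdtm,wcsvt] add [tkm,tapi] -> 11 lines: brlvp pufzu tkm tapi wpqk sen kvcly syf wydl qoim knur
Hunk 3: at line 6 remove [syf] add [ukzf] -> 11 lines: brlvp pufzu tkm tapi wpqk sen kvcly ukzf wydl qoim knur
Hunk 4: at line 3 remove [tapi,wpqk] add [pow,axzil,csvq] -> 12 lines: brlvp pufzu tkm pow axzil csvq sen kvcly ukzf wydl qoim knur
Hunk 5: at line 1 remove [tkm,pow,axzil] add [usww,yap] -> 11 lines: brlvp pufzu usww yap csvq sen kvcly ukzf wydl qoim knur
Final line count: 11

Answer: 11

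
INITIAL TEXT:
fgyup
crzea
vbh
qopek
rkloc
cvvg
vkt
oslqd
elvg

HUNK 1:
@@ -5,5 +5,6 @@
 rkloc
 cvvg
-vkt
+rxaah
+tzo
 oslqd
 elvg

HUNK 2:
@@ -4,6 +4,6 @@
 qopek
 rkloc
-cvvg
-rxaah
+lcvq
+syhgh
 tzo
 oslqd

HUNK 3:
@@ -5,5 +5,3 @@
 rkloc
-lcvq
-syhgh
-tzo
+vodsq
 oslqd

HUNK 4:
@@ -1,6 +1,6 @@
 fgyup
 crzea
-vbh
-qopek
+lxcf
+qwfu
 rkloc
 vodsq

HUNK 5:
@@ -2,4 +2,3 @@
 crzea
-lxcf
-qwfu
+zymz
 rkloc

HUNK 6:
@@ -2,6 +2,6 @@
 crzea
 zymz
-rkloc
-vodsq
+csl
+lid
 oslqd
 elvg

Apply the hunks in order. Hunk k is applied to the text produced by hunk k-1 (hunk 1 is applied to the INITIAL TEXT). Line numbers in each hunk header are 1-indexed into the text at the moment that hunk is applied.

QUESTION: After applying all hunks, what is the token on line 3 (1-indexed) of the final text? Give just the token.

Hunk 1: at line 5 remove [vkt] add [rxaah,tzo] -> 10 lines: fgyup crzea vbh qopek rkloc cvvg rxaah tzo oslqd elvg
Hunk 2: at line 4 remove [cvvg,rxaah] add [lcvq,syhgh] -> 10 lines: fgyup crzea vbh qopek rkloc lcvq syhgh tzo oslqd elvg
Hunk 3: at line 5 remove [lcvq,syhgh,tzo] add [vodsq] -> 8 lines: fgyup crzea vbh qopek rkloc vodsq oslqd elvg
Hunk 4: at line 1 remove [vbh,qopek] add [lxcf,qwfu] -> 8 lines: fgyup crzea lxcf qwfu rkloc vodsq oslqd elvg
Hunk 5: at line 2 remove [lxcf,qwfu] add [zymz] -> 7 lines: fgyup crzea zymz rkloc vodsq oslqd elvg
Hunk 6: at line 2 remove [rkloc,vodsq] add [csl,lid] -> 7 lines: fgyup crzea zymz csl lid oslqd elvg
Final line 3: zymz

Answer: zymz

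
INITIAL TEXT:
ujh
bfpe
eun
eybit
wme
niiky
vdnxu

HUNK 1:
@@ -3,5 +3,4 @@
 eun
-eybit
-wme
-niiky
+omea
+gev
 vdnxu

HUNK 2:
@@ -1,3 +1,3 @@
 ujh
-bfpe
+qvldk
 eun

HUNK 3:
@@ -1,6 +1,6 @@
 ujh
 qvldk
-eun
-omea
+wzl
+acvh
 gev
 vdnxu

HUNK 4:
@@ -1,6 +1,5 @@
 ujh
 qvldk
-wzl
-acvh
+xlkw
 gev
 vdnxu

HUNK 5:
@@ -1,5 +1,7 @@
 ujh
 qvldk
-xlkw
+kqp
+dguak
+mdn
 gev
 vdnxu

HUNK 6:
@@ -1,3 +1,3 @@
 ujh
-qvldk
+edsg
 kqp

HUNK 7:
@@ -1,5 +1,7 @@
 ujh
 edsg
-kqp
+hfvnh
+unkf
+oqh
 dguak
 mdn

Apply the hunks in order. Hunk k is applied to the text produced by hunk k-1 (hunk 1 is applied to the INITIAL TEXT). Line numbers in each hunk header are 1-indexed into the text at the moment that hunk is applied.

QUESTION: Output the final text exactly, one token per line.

Hunk 1: at line 3 remove [eybit,wme,niiky] add [omea,gev] -> 6 lines: ujh bfpe eun omea gev vdnxu
Hunk 2: at line 1 remove [bfpe] add [qvldk] -> 6 lines: ujh qvldk eun omea gev vdnxu
Hunk 3: at line 1 remove [eun,omea] add [wzl,acvh] -> 6 lines: ujh qvldk wzl acvh gev vdnxu
Hunk 4: at line 1 remove [wzl,acvh] add [xlkw] -> 5 lines: ujh qvldk xlkw gev vdnxu
Hunk 5: at line 1 remove [xlkw] add [kqp,dguak,mdn] -> 7 lines: ujh qvldk kqp dguak mdn gev vdnxu
Hunk 6: at line 1 remove [qvldk] add [edsg] -> 7 lines: ujh edsg kqp dguak mdn gev vdnxu
Hunk 7: at line 1 remove [kqp] add [hfvnh,unkf,oqh] -> 9 lines: ujh edsg hfvnh unkf oqh dguak mdn gev vdnxu

Answer: ujh
edsg
hfvnh
unkf
oqh
dguak
mdn
gev
vdnxu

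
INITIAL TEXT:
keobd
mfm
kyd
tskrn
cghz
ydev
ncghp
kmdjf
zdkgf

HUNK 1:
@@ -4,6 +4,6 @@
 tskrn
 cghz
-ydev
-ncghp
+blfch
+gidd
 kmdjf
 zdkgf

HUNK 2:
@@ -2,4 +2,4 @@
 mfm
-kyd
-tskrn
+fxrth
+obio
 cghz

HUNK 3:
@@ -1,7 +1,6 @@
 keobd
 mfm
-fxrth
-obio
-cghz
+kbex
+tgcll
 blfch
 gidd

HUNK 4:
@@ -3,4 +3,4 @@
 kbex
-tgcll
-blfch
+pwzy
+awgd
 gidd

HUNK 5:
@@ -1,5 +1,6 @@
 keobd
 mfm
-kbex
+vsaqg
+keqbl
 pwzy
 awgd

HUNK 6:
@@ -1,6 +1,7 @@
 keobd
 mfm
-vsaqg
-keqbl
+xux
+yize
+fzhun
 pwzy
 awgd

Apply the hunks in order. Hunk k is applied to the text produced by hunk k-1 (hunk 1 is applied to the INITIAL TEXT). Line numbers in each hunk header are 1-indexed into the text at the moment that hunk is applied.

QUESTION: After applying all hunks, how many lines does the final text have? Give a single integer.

Hunk 1: at line 4 remove [ydev,ncghp] add [blfch,gidd] -> 9 lines: keobd mfm kyd tskrn cghz blfch gidd kmdjf zdkgf
Hunk 2: at line 2 remove [kyd,tskrn] add [fxrth,obio] -> 9 lines: keobd mfm fxrth obio cghz blfch gidd kmdjf zdkgf
Hunk 3: at line 1 remove [fxrth,obio,cghz] add [kbex,tgcll] -> 8 lines: keobd mfm kbex tgcll blfch gidd kmdjf zdkgf
Hunk 4: at line 3 remove [tgcll,blfch] add [pwzy,awgd] -> 8 lines: keobd mfm kbex pwzy awgd gidd kmdjf zdkgf
Hunk 5: at line 1 remove [kbex] add [vsaqg,keqbl] -> 9 lines: keobd mfm vsaqg keqbl pwzy awgd gidd kmdjf zdkgf
Hunk 6: at line 1 remove [vsaqg,keqbl] add [xux,yize,fzhun] -> 10 lines: keobd mfm xux yize fzhun pwzy awgd gidd kmdjf zdkgf
Final line count: 10

Answer: 10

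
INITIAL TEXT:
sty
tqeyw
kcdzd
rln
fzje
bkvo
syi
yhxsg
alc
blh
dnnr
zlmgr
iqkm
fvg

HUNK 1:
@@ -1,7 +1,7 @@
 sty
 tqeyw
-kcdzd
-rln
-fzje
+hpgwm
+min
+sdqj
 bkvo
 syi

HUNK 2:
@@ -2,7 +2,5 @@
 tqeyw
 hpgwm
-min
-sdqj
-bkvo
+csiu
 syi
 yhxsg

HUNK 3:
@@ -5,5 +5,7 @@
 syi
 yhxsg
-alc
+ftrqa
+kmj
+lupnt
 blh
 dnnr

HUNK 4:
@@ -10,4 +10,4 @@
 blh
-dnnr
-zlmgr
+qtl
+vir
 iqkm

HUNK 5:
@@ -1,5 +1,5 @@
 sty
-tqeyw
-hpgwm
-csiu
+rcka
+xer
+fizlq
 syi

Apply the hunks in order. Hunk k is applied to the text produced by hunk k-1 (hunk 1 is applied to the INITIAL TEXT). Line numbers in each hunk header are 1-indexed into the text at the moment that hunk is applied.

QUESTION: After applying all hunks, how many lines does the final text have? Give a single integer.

Hunk 1: at line 1 remove [kcdzd,rln,fzje] add [hpgwm,min,sdqj] -> 14 lines: sty tqeyw hpgwm min sdqj bkvo syi yhxsg alc blh dnnr zlmgr iqkm fvg
Hunk 2: at line 2 remove [min,sdqj,bkvo] add [csiu] -> 12 lines: sty tqeyw hpgwm csiu syi yhxsg alc blh dnnr zlmgr iqkm fvg
Hunk 3: at line 5 remove [alc] add [ftrqa,kmj,lupnt] -> 14 lines: sty tqeyw hpgwm csiu syi yhxsg ftrqa kmj lupnt blh dnnr zlmgr iqkm fvg
Hunk 4: at line 10 remove [dnnr,zlmgr] add [qtl,vir] -> 14 lines: sty tqeyw hpgwm csiu syi yhxsg ftrqa kmj lupnt blh qtl vir iqkm fvg
Hunk 5: at line 1 remove [tqeyw,hpgwm,csiu] add [rcka,xer,fizlq] -> 14 lines: sty rcka xer fizlq syi yhxsg ftrqa kmj lupnt blh qtl vir iqkm fvg
Final line count: 14

Answer: 14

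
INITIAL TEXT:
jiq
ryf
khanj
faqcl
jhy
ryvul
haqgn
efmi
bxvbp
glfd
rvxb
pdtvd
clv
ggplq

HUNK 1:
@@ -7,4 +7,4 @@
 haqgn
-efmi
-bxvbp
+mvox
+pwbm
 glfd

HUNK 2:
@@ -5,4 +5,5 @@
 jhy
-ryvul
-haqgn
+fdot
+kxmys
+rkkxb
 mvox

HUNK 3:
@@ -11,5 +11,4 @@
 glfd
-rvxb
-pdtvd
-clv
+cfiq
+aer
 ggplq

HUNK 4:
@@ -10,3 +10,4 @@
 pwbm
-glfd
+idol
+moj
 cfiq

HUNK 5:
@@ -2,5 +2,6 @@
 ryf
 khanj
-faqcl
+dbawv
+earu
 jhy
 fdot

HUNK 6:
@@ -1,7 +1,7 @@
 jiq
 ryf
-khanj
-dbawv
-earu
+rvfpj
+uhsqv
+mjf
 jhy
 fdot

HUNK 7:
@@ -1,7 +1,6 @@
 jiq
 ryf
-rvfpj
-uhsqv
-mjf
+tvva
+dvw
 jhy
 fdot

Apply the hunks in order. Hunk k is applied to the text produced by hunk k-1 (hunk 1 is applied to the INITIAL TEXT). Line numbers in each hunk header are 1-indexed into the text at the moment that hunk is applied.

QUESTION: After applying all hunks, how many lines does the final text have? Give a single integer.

Answer: 15

Derivation:
Hunk 1: at line 7 remove [efmi,bxvbp] add [mvox,pwbm] -> 14 lines: jiq ryf khanj faqcl jhy ryvul haqgn mvox pwbm glfd rvxb pdtvd clv ggplq
Hunk 2: at line 5 remove [ryvul,haqgn] add [fdot,kxmys,rkkxb] -> 15 lines: jiq ryf khanj faqcl jhy fdot kxmys rkkxb mvox pwbm glfd rvxb pdtvd clv ggplq
Hunk 3: at line 11 remove [rvxb,pdtvd,clv] add [cfiq,aer] -> 14 lines: jiq ryf khanj faqcl jhy fdot kxmys rkkxb mvox pwbm glfd cfiq aer ggplq
Hunk 4: at line 10 remove [glfd] add [idol,moj] -> 15 lines: jiq ryf khanj faqcl jhy fdot kxmys rkkxb mvox pwbm idol moj cfiq aer ggplq
Hunk 5: at line 2 remove [faqcl] add [dbawv,earu] -> 16 lines: jiq ryf khanj dbawv earu jhy fdot kxmys rkkxb mvox pwbm idol moj cfiq aer ggplq
Hunk 6: at line 1 remove [khanj,dbawv,earu] add [rvfpj,uhsqv,mjf] -> 16 lines: jiq ryf rvfpj uhsqv mjf jhy fdot kxmys rkkxb mvox pwbm idol moj cfiq aer ggplq
Hunk 7: at line 1 remove [rvfpj,uhsqv,mjf] add [tvva,dvw] -> 15 lines: jiq ryf tvva dvw jhy fdot kxmys rkkxb mvox pwbm idol moj cfiq aer ggplq
Final line count: 15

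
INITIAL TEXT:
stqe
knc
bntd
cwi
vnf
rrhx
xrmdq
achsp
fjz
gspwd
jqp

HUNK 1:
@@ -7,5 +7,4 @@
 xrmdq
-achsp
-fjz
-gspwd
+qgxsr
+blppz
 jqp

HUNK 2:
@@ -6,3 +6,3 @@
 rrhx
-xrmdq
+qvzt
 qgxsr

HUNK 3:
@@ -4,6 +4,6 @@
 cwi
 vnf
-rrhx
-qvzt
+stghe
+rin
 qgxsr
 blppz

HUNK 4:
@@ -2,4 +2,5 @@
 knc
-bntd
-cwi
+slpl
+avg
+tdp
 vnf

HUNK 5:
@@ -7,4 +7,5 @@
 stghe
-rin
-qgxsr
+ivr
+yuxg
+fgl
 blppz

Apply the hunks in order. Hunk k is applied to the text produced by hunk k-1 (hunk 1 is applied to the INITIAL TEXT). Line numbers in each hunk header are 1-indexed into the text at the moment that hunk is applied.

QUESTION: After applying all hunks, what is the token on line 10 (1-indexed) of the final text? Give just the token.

Hunk 1: at line 7 remove [achsp,fjz,gspwd] add [qgxsr,blppz] -> 10 lines: stqe knc bntd cwi vnf rrhx xrmdq qgxsr blppz jqp
Hunk 2: at line 6 remove [xrmdq] add [qvzt] -> 10 lines: stqe knc bntd cwi vnf rrhx qvzt qgxsr blppz jqp
Hunk 3: at line 4 remove [rrhx,qvzt] add [stghe,rin] -> 10 lines: stqe knc bntd cwi vnf stghe rin qgxsr blppz jqp
Hunk 4: at line 2 remove [bntd,cwi] add [slpl,avg,tdp] -> 11 lines: stqe knc slpl avg tdp vnf stghe rin qgxsr blppz jqp
Hunk 5: at line 7 remove [rin,qgxsr] add [ivr,yuxg,fgl] -> 12 lines: stqe knc slpl avg tdp vnf stghe ivr yuxg fgl blppz jqp
Final line 10: fgl

Answer: fgl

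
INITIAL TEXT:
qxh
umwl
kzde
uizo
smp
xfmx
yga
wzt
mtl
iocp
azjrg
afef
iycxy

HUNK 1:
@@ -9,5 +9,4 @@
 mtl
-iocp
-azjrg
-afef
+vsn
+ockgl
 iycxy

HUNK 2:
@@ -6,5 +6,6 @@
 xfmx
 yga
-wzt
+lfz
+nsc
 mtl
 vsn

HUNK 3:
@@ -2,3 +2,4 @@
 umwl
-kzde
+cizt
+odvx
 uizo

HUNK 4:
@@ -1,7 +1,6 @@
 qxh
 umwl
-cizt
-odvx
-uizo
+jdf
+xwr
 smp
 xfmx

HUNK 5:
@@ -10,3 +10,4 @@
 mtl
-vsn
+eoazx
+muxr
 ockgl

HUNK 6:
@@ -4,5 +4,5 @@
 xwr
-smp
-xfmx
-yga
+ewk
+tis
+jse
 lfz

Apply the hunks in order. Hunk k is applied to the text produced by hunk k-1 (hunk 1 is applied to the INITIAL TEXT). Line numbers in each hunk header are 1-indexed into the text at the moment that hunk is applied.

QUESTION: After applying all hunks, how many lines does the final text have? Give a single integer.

Answer: 14

Derivation:
Hunk 1: at line 9 remove [iocp,azjrg,afef] add [vsn,ockgl] -> 12 lines: qxh umwl kzde uizo smp xfmx yga wzt mtl vsn ockgl iycxy
Hunk 2: at line 6 remove [wzt] add [lfz,nsc] -> 13 lines: qxh umwl kzde uizo smp xfmx yga lfz nsc mtl vsn ockgl iycxy
Hunk 3: at line 2 remove [kzde] add [cizt,odvx] -> 14 lines: qxh umwl cizt odvx uizo smp xfmx yga lfz nsc mtl vsn ockgl iycxy
Hunk 4: at line 1 remove [cizt,odvx,uizo] add [jdf,xwr] -> 13 lines: qxh umwl jdf xwr smp xfmx yga lfz nsc mtl vsn ockgl iycxy
Hunk 5: at line 10 remove [vsn] add [eoazx,muxr] -> 14 lines: qxh umwl jdf xwr smp xfmx yga lfz nsc mtl eoazx muxr ockgl iycxy
Hunk 6: at line 4 remove [smp,xfmx,yga] add [ewk,tis,jse] -> 14 lines: qxh umwl jdf xwr ewk tis jse lfz nsc mtl eoazx muxr ockgl iycxy
Final line count: 14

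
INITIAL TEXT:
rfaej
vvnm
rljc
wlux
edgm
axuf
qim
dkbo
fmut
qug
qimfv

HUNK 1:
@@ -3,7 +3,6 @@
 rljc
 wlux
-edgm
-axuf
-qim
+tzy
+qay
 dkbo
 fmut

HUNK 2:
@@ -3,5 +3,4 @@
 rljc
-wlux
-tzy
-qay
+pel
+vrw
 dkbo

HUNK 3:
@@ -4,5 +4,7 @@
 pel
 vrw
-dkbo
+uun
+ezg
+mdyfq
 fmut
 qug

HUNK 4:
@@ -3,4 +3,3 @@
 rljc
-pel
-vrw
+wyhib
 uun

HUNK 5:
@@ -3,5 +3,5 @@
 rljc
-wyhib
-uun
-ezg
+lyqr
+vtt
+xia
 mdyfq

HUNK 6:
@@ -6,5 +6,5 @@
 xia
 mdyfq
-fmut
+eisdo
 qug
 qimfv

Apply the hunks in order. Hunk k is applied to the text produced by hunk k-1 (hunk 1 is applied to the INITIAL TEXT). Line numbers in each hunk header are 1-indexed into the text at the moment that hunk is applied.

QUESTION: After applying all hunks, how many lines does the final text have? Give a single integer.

Hunk 1: at line 3 remove [edgm,axuf,qim] add [tzy,qay] -> 10 lines: rfaej vvnm rljc wlux tzy qay dkbo fmut qug qimfv
Hunk 2: at line 3 remove [wlux,tzy,qay] add [pel,vrw] -> 9 lines: rfaej vvnm rljc pel vrw dkbo fmut qug qimfv
Hunk 3: at line 4 remove [dkbo] add [uun,ezg,mdyfq] -> 11 lines: rfaej vvnm rljc pel vrw uun ezg mdyfq fmut qug qimfv
Hunk 4: at line 3 remove [pel,vrw] add [wyhib] -> 10 lines: rfaej vvnm rljc wyhib uun ezg mdyfq fmut qug qimfv
Hunk 5: at line 3 remove [wyhib,uun,ezg] add [lyqr,vtt,xia] -> 10 lines: rfaej vvnm rljc lyqr vtt xia mdyfq fmut qug qimfv
Hunk 6: at line 6 remove [fmut] add [eisdo] -> 10 lines: rfaej vvnm rljc lyqr vtt xia mdyfq eisdo qug qimfv
Final line count: 10

Answer: 10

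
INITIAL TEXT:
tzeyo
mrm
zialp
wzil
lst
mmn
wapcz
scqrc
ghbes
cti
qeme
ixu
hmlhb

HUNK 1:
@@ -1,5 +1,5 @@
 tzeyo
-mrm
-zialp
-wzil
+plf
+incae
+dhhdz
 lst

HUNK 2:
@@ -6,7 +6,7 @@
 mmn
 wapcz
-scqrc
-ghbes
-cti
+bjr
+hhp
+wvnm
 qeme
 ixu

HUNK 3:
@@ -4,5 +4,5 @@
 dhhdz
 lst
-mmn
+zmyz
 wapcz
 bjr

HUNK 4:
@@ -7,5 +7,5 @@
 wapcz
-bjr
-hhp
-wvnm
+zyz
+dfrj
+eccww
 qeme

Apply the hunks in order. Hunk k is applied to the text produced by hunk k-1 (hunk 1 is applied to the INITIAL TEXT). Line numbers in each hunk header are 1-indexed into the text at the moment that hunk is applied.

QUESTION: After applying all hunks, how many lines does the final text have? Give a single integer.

Answer: 13

Derivation:
Hunk 1: at line 1 remove [mrm,zialp,wzil] add [plf,incae,dhhdz] -> 13 lines: tzeyo plf incae dhhdz lst mmn wapcz scqrc ghbes cti qeme ixu hmlhb
Hunk 2: at line 6 remove [scqrc,ghbes,cti] add [bjr,hhp,wvnm] -> 13 lines: tzeyo plf incae dhhdz lst mmn wapcz bjr hhp wvnm qeme ixu hmlhb
Hunk 3: at line 4 remove [mmn] add [zmyz] -> 13 lines: tzeyo plf incae dhhdz lst zmyz wapcz bjr hhp wvnm qeme ixu hmlhb
Hunk 4: at line 7 remove [bjr,hhp,wvnm] add [zyz,dfrj,eccww] -> 13 lines: tzeyo plf incae dhhdz lst zmyz wapcz zyz dfrj eccww qeme ixu hmlhb
Final line count: 13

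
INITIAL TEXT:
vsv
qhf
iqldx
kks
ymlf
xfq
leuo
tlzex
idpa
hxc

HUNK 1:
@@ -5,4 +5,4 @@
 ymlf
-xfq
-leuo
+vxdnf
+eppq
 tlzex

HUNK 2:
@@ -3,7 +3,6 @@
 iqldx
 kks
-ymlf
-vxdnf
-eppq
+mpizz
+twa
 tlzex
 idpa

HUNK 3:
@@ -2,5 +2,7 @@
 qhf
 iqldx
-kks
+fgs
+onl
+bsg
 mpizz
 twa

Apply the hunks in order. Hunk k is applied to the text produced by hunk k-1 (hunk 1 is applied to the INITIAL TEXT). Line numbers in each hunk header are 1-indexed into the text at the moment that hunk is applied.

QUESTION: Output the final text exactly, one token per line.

Hunk 1: at line 5 remove [xfq,leuo] add [vxdnf,eppq] -> 10 lines: vsv qhf iqldx kks ymlf vxdnf eppq tlzex idpa hxc
Hunk 2: at line 3 remove [ymlf,vxdnf,eppq] add [mpizz,twa] -> 9 lines: vsv qhf iqldx kks mpizz twa tlzex idpa hxc
Hunk 3: at line 2 remove [kks] add [fgs,onl,bsg] -> 11 lines: vsv qhf iqldx fgs onl bsg mpizz twa tlzex idpa hxc

Answer: vsv
qhf
iqldx
fgs
onl
bsg
mpizz
twa
tlzex
idpa
hxc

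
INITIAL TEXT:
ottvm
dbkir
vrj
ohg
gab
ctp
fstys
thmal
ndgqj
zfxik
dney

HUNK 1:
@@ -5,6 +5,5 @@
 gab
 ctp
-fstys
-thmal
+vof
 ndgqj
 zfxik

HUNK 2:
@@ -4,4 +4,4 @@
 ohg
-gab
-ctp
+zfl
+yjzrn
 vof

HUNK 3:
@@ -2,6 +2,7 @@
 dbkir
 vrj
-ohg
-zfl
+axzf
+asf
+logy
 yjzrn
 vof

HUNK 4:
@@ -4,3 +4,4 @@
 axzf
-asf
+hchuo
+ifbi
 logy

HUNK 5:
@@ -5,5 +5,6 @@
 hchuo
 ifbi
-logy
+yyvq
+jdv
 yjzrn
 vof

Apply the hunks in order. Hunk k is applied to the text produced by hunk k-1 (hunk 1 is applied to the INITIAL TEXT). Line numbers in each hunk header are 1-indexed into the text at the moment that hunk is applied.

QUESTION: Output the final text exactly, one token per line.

Hunk 1: at line 5 remove [fstys,thmal] add [vof] -> 10 lines: ottvm dbkir vrj ohg gab ctp vof ndgqj zfxik dney
Hunk 2: at line 4 remove [gab,ctp] add [zfl,yjzrn] -> 10 lines: ottvm dbkir vrj ohg zfl yjzrn vof ndgqj zfxik dney
Hunk 3: at line 2 remove [ohg,zfl] add [axzf,asf,logy] -> 11 lines: ottvm dbkir vrj axzf asf logy yjzrn vof ndgqj zfxik dney
Hunk 4: at line 4 remove [asf] add [hchuo,ifbi] -> 12 lines: ottvm dbkir vrj axzf hchuo ifbi logy yjzrn vof ndgqj zfxik dney
Hunk 5: at line 5 remove [logy] add [yyvq,jdv] -> 13 lines: ottvm dbkir vrj axzf hchuo ifbi yyvq jdv yjzrn vof ndgqj zfxik dney

Answer: ottvm
dbkir
vrj
axzf
hchuo
ifbi
yyvq
jdv
yjzrn
vof
ndgqj
zfxik
dney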